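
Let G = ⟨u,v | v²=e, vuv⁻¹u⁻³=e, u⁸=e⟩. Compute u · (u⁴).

Compute u · (u⁴) by multiplying left to right and reducing via the relations at each step:
  u · u⁴ = u⁵

Answer: u⁵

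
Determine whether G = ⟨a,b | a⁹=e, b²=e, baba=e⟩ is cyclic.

Every cyclic group is abelian. But a·b = ab while b·a = a⁸b, so a·b ≠ b·a and G is not abelian. Hence G is not cyclic.

Answer: No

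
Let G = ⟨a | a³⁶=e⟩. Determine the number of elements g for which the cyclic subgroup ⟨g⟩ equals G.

G is cyclic of order 36. An element generates G iff its order is 36, and a cyclic group of order 36 has exactly φ(36) = 12 such elements.

Answer: 12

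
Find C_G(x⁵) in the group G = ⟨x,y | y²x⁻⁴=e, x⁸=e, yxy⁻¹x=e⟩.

⟨x⁵⟩ ⊆ C_G(x⁵) since powers of x⁵ commute with x⁵; so |C_G(x⁵)| ≥ |⟨x⁵⟩| = 8.
By orbit–stabilizer, |C_G(x⁵)| = |G| / |conj. class of x⁵| = 16 / 2 = 8.
The 8 elements commuting with x⁵ are {e, x, x², x³, x⁴, x⁵, x⁶, x⁷}.

Answer: {e, x, x², x³, x⁴, x⁵, x⁶, x⁷}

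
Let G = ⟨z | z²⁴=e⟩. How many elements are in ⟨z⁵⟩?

|⟨z⁵⟩| equals the order of z⁵. Compute successive powers until reaching e:
  (z⁵)¹ = z⁵, (z⁵)² = z¹⁰, (z⁵)³ = z¹⁵, (z⁵)⁴ = z²⁰, (z⁵)⁵ = z, (z⁵)⁶ = z⁶, (z⁵)⁷ = z¹¹, (z⁵)⁸ = z¹⁶, (z⁵)⁹ = z²¹, (z⁵)¹⁰ = z², (z⁵)¹¹ = z⁷, (z⁵)¹² = z¹², (z⁵)¹³ = z¹⁷, (z⁵)¹⁴ = z²², (z⁵)¹⁵ = z³, (z⁵)¹⁶ = z⁸, (z⁵)¹⁷ = z¹³, (z⁵)¹⁸ = z¹⁸, (z⁵)¹⁹ = z²³, (z⁵)²⁰ = z⁴, (z⁵)²¹ = z⁹, (z⁵)²² = z¹⁴, (z⁵)²³ = z¹⁹, (z⁵)²⁴ = e.
The smallest positive k with (z⁵)ᵏ = e is 24, so |⟨z⁵⟩| = 24.

Answer: 24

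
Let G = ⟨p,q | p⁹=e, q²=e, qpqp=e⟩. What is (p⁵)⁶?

Compute successive powers of (p⁵), reducing at each step:
  (p⁵)²: (p⁵) · p⁵ = p
  (p⁵)³: p · p⁵ = p⁶
  (p⁵)⁴: (p⁶) · p⁵ = p²
  (p⁵)⁵: (p²) · p⁵ = p⁷
  (p⁵)⁶: (p⁷) · p⁵ = p³

Answer: p³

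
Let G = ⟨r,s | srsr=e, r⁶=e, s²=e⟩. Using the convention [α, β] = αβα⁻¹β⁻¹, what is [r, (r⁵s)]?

[r, (r⁵s)] = r·(r⁵s)·r⁻¹·(r⁵s)⁻¹.
  r · (r⁵s) = s
  s · (r⁵) = rs
  (rs) · (r⁵s) = r²

Answer: r²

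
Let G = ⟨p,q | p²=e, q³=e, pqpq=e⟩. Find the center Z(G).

An element z ∈ Z(G) iff z commutes with every generator.
For example e is central: e·p = p = p·e; e·q = q = q·e.
Whereas p ∉ Z(G) since p·q = pq ≠ pq² = q·p.
Checking each of the 6 elements this way gives Z(G) = {e}, of order 1.

Answer: {e}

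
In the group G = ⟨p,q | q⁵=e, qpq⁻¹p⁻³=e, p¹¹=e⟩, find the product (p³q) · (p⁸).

Compute (p³q) · (p⁸) by multiplying left to right and reducing via the relations at each step:
  (p³q) · p⁸ = p⁵q

Answer: p⁵q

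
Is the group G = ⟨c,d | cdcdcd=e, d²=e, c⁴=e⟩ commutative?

c·d = cd but d·c = dc, so c·d ≠ d·c and G is not abelian.

Answer: No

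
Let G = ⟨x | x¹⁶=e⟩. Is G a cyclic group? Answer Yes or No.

|G| = 16. The element x has order 16 (its powers give 16 distinct elements), so ⟨x⟩ = G and G is cyclic.

Answer: Yes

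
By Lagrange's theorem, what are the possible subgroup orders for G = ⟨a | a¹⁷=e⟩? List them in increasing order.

|G| = 17 = 17. By Lagrange's theorem the order of any subgroup divides 17; the divisors of 17 are 1, 17.

Answer: 1, 17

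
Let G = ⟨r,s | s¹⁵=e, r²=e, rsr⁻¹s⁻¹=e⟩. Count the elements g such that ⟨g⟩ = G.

G is cyclic of order 30. An element generates G iff its order is 30, and a cyclic group of order 30 has exactly φ(30) = 8 such elements.

Answer: 8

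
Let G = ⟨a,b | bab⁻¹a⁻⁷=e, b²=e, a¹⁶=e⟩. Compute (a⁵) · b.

Compute (a⁵) · b by multiplying left to right and reducing via the relations at each step:
  (a⁵) · b = a⁵b

Answer: a⁵b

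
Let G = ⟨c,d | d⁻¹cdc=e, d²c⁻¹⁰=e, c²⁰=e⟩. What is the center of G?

An element z ∈ Z(G) iff z commutes with every generator.
For example c¹⁰ is central: (c¹⁰)·c = c¹¹ = c·(c¹⁰); (c¹⁰)·d = d⁻¹ = d·(c¹⁰).
Whereas c ∉ Z(G) since c·d = cd ≠ c⁹d⁻¹ = d·c.
Checking each of the 40 elements this way gives Z(G) = {e, c¹⁰}, of order 2.

Answer: {e, c¹⁰}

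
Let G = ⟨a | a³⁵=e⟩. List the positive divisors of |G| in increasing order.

|G| = 35 = 5 · 7. By Lagrange's theorem the order of any subgroup divides 35; the divisors of 35 are 1, 5, 7, 35.

Answer: 1, 5, 7, 35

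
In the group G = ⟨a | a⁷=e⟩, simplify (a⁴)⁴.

Compute successive powers of (a⁴), reducing at each step:
  (a⁴)²: (a⁴) · a⁴ = a
  (a⁴)³: a · a⁴ = a⁵
  (a⁴)⁴: (a⁵) · a⁴ = a²

Answer: a²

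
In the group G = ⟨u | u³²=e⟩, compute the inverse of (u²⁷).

The order of (u²⁷) is 32 (smallest k with (u²⁷)ᵏ = e), so (u²⁷)⁻¹ = (u²⁷)³¹ = u⁵.
Check: (u²⁷) · (u⁵) → (u²⁷) · u⁵ = e, giving e as required.

Answer: u⁵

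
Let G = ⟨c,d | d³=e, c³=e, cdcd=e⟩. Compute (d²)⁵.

Compute successive powers of (d²), reducing at each step:
  (d²)²: (d²) · d² = d
  (d²)³: d · d² = e
  (d²)⁴: e · d² = d²
  (d²)⁵: (d²) · d² = d

Answer: d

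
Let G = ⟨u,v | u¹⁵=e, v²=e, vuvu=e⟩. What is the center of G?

An element z ∈ Z(G) iff z commutes with every generator.
For example e is central: e·u = u = u·e; e·v = v = v·e.
Whereas u ∉ Z(G) since u·v = uv ≠ u¹⁴v = v·u.
Checking each of the 30 elements this way gives Z(G) = {e}, of order 1.

Answer: {e}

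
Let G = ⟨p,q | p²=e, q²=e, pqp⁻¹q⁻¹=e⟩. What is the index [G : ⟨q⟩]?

First find ord(q) by computing successive powers:
  q¹ = q, q² = e.
So |⟨q⟩| = ord(q) = 2. With |G| = 4, by Lagrange [G : ⟨q⟩] = 4/2 = 2.

Answer: 2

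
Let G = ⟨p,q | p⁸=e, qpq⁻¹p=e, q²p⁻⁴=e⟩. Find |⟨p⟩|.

|⟨p⟩| equals the order of p. Compute successive powers until reaching e:
  p¹ = p, p² = p², p³ = p³, p⁴ = p⁴, p⁵ = p⁵, p⁶ = p⁶, p⁷ = p⁷, p⁸ = e.
The smallest positive k with pᵏ = e is 8, so |⟨p⟩| = 8.

Answer: 8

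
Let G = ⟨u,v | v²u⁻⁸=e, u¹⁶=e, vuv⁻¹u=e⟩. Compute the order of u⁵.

Compute successive powers until reaching e:
  (u⁵)¹ = u⁵, (u⁵)² = u¹⁰, (u⁵)³ = u¹⁵, (u⁵)⁴ = u⁴, (u⁵)⁵ = u⁹, (u⁵)⁶ = u¹⁴, (u⁵)⁷ = u³, (u⁵)⁸ = u⁸, (u⁵)⁹ = u¹³, (u⁵)¹⁰ = u², (u⁵)¹¹ = u⁷, (u⁵)¹² = u¹², (u⁵)¹³ = u, (u⁵)¹⁴ = u⁶, (u⁵)¹⁵ = u¹¹, (u⁵)¹⁶ = e.
The smallest positive k with (u⁵)ᵏ = e is 16.

Answer: 16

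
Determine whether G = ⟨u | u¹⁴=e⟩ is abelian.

G has a single generator, so G is cyclic and hence abelian.

Answer: Yes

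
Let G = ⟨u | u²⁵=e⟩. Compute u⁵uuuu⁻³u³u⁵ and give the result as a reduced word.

Multiply left to right, reducing at each step:
  (u⁵) · u = u⁶
  (u⁶) · u = u⁷
  (u⁷) · u = u⁸
  (u⁸) · u⁻³ = u⁵
  (u⁵) · u³ = u⁸
  (u⁸) · u⁵ = u¹³

Answer: u¹³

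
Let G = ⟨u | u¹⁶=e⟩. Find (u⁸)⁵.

Compute successive powers of (u⁸), reducing at each step:
  (u⁸)²: (u⁸) · u⁸ = e
  (u⁸)³: e · u⁸ = u⁸
  (u⁸)⁴: (u⁸) · u⁸ = e
  (u⁸)⁵: e · u⁸ = u⁸

Answer: u⁸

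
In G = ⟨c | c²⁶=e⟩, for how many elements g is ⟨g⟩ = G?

G is cyclic of order 26. An element generates G iff its order is 26, and a cyclic group of order 26 has exactly φ(26) = 12 such elements.

Answer: 12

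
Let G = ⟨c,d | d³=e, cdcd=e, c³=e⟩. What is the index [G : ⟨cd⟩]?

First find ord(cd) by computing successive powers:
  (cd)¹ = cd, (cd)² = e.
So |⟨cd⟩| = ord(cd) = 2. With |G| = 12, by Lagrange [G : ⟨cd⟩] = 12/2 = 6.

Answer: 6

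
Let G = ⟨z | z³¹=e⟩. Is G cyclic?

|G| = 31. The element z has order 31 (its powers give 31 distinct elements), so ⟨z⟩ = G and G is cyclic.

Answer: Yes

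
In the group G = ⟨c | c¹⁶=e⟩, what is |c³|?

Compute successive powers until reaching e:
  (c³)¹ = c³, (c³)² = c⁶, (c³)³ = c⁹, (c³)⁴ = c¹², (c³)⁵ = c¹⁵, (c³)⁶ = c², (c³)⁷ = c⁵, (c³)⁸ = c⁸, (c³)⁹ = c¹¹, (c³)¹⁰ = c¹⁴, (c³)¹¹ = c, (c³)¹² = c⁴, (c³)¹³ = c⁷, (c³)¹⁴ = c¹⁰, (c³)¹⁵ = c¹³, (c³)¹⁶ = e.
The smallest positive k with (c³)ᵏ = e is 16.

Answer: 16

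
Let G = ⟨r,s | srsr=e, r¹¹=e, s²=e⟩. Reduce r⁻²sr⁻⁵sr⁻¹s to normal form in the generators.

Multiply left to right, reducing at each step:
  (r⁹) · s = r⁹s
  (r⁹s) · r⁻⁵ = r³s
  (r³s) · s = r³
  (r³) · r⁻¹ = r²
  (r²) · s = r²s

Answer: r²s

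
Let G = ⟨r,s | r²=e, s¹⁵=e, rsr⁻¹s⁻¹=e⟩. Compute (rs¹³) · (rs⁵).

Compute (rs¹³) · (rs⁵) by multiplying left to right and reducing via the relations at each step:
  (rs¹³) · r = s¹³
  (s¹³) · s⁵ = s³

Answer: s³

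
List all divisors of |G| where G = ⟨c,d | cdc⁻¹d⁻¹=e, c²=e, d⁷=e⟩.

|G| = 14 = 2 · 7. By Lagrange's theorem the order of any subgroup divides 14; the divisors of 14 are 1, 2, 7, 14.

Answer: 1, 2, 7, 14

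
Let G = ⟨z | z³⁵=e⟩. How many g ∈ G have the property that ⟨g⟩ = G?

G is cyclic of order 35. An element generates G iff its order is 35, and a cyclic group of order 35 has exactly φ(35) = 24 such elements.

Answer: 24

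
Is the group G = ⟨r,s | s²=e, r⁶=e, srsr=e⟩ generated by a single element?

Every cyclic group is abelian. But r·s = rs while s·r = r⁵s, so r·s ≠ s·r and G is not abelian. Hence G is not cyclic.

Answer: No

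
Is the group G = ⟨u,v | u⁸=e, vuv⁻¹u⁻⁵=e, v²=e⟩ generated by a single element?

Every cyclic group is abelian. But u·v = uv while v·u = u⁵v, so u·v ≠ v·u and G is not abelian. Hence G is not cyclic.

Answer: No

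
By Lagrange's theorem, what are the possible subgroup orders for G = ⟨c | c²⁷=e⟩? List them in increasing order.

|G| = 27 = 3³. By Lagrange's theorem the order of any subgroup divides 27; the divisors of 27 are 1, 3, 9, 27.

Answer: 1, 3, 9, 27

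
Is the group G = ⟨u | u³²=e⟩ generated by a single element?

|G| = 32. The element u has order 32 (its powers give 32 distinct elements), so ⟨u⟩ = G and G is cyclic.

Answer: Yes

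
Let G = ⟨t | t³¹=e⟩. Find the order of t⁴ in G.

Compute successive powers until reaching e:
  (t⁴)¹ = t⁴, (t⁴)² = t⁸, (t⁴)³ = t¹², (t⁴)⁴ = t¹⁶, (t⁴)⁵ = t²⁰, (t⁴)⁶ = t²⁴, (t⁴)⁷ = t²⁸, (t⁴)⁸ = t, (t⁴)⁹ = t⁵, (t⁴)¹⁰ = t⁹, (t⁴)¹¹ = t¹³, (t⁴)¹² = t¹⁷, (t⁴)¹³ = t²¹, (t⁴)¹⁴ = t²⁵, (t⁴)¹⁵ = t²⁹, (t⁴)¹⁶ = t², (t⁴)¹⁷ = t⁶, (t⁴)¹⁸ = t¹⁰, (t⁴)¹⁹ = t¹⁴, (t⁴)²⁰ = t¹⁸, (t⁴)²¹ = t²², (t⁴)²² = t²⁶, (t⁴)²³ = t³⁰, (t⁴)²⁴ = t³, (t⁴)²⁵ = t⁷, (t⁴)²⁶ = t¹¹, (t⁴)²⁷ = t¹⁵, (t⁴)²⁸ = t¹⁹, (t⁴)²⁹ = t²³, (t⁴)³⁰ = t²⁷, (t⁴)³¹ = e.
The smallest positive k with (t⁴)ᵏ = e is 31.

Answer: 31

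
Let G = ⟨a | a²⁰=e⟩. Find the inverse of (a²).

The order of (a²) is 10 (smallest k with (a²)ᵏ = e), so (a²)⁻¹ = (a²)⁹ = a¹⁸.
Check: (a²) · (a¹⁸) → (a²) · a¹⁸ = e, giving e as required.

Answer: a¹⁸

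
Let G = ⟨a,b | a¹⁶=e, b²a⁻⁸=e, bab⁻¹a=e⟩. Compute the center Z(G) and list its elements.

An element z ∈ Z(G) iff z commutes with every generator.
For example a⁸ is central: (a⁸)·a = a⁹ = a·(a⁸); (a⁸)·b = b⁻¹ = b·(a⁸).
Whereas a ∉ Z(G) since a·b = ab ≠ a⁷b⁻¹ = b·a.
Checking each of the 32 elements this way gives Z(G) = {e, a⁸}, of order 2.

Answer: {e, a⁸}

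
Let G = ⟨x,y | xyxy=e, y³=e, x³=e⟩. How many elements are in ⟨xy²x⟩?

|⟨xy²x⟩| equals the order of xy²x. Compute successive powers until reaching e:
  (xy²x)¹ = xy²x, (xy²x)² = e.
The smallest positive k with (xy²x)ᵏ = e is 2, so |⟨xy²x⟩| = 2.

Answer: 2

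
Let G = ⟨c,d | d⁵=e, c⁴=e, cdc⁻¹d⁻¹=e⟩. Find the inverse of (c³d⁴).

The order of (c³d⁴) is 20 (smallest k with (c³d⁴)ᵏ = e), so (c³d⁴)⁻¹ = (c³d⁴)¹⁹ = cd.
Check: (c³d⁴) · (cd) → (c³d⁴) · c = d⁴;   (d⁴) · d = e, giving e as required.

Answer: cd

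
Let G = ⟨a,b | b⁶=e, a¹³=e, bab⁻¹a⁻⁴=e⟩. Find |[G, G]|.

G' = [G, G] is generated by all commutators. The generator-pair commutators are: [a, b] = a¹⁰.
The subgroup they normally generate is {e, a, a², a³, a⁴, a⁵, a⁶, a⁷, a⁸, a⁹, a¹⁰, a¹¹, a¹²}, of order 13.
Check: |G/G'| = 78/13 = 6 is the order of the abelianisation.

Answer: 13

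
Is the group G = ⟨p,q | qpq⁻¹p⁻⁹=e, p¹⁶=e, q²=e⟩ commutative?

p·q = pq but q·p = p⁹q, so p·q ≠ q·p and G is not abelian.

Answer: No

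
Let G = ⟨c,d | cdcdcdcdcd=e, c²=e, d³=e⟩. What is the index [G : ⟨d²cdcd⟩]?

First find ord(d²cdcd) by computing successive powers:
  (d²cdcd)¹ = d²cdcd, (d²cdcd)² = d²cd²cd, (d²cdcd)³ = e.
So |⟨d²cdcd⟩| = ord(d²cdcd) = 3. With |G| = 60, by Lagrange [G : ⟨d²cdcd⟩] = 60/3 = 20.

Answer: 20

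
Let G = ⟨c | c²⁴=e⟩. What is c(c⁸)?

Compute c · (c⁸) by multiplying left to right and reducing via the relations at each step:
  c · c⁸ = c⁹

Answer: c⁹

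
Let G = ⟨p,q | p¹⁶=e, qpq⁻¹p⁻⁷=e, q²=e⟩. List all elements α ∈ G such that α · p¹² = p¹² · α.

⟨p¹²⟩ ⊆ C_G(p¹²) since powers of p¹² commute with p¹²; so |C_G(p¹²)| ≥ |⟨p¹²⟩| = 4.
By orbit–stabilizer, |C_G(p¹²)| = |G| / |conj. class of p¹²| = 32 / 2 = 16.
The 16 elements commuting with p¹² are {e, p, p², p³, p⁴, p⁵, p⁶, p⁷, p⁸, p⁹, p¹⁰, p¹¹, p¹², p¹³, p¹⁴, p¹⁵}.

Answer: {e, p, p², p³, p⁴, p⁵, p⁶, p⁷, p⁸, p⁹, p¹⁰, p¹¹, p¹², p¹³, p¹⁴, p¹⁵}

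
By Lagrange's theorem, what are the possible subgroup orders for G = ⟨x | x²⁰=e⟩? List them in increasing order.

|G| = 20 = 2² · 5. By Lagrange's theorem the order of any subgroup divides 20; the divisors of 20 are 1, 2, 4, 5, 10, 20.

Answer: 1, 2, 4, 5, 10, 20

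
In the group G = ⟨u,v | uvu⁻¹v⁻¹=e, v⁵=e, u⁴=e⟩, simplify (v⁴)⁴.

Compute successive powers of (v⁴), reducing at each step:
  (v⁴)²: (v⁴) · v⁴ = v³
  (v⁴)³: (v³) · v⁴ = v²
  (v⁴)⁴: (v²) · v⁴ = v

Answer: v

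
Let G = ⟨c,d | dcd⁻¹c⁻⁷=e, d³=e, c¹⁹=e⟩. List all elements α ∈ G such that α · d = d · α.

⟨d⟩ ⊆ C_G(d) since powers of d commute with d; so |C_G(d)| ≥ |⟨d⟩| = 3.
By orbit–stabilizer, |C_G(d)| = |G| / |conj. class of d| = 57 / 19 = 3.
The 3 elements commuting with d are {e, d, d²}.

Answer: {e, d, d²}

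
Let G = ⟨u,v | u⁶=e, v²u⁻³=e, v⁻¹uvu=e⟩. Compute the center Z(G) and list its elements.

An element z ∈ Z(G) iff z commutes with every generator.
For example u³ is central: (u³)·u = u⁴ = u·(u³); (u³)·v = v⁻¹ = v·(u³).
Whereas u ∉ Z(G) since u·v = uv ≠ u²v⁻¹ = v·u.
Checking each of the 12 elements this way gives Z(G) = {e, u³}, of order 2.

Answer: {e, u³}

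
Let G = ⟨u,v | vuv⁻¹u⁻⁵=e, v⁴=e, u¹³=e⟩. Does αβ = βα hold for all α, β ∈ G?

u·v = uv but v·u = u⁵v, so u·v ≠ v·u and G is not abelian.

Answer: No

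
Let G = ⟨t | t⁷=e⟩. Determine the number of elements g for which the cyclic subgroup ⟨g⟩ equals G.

G is cyclic of order 7. An element generates G iff its order is 7, and a cyclic group of order 7 has exactly φ(7) = 6 such elements.

Answer: 6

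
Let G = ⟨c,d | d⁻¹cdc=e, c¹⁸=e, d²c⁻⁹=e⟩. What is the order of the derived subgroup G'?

G' = [G, G] is generated by all commutators. The generator-pair commutators are: [c, d] = c².
The subgroup they normally generate is {e, c², c⁴, c⁶, c⁸, c¹⁰, c¹², c¹⁴, c¹⁶}, of order 9.
Check: |G/G'| = 36/9 = 4 is the order of the abelianisation.

Answer: 9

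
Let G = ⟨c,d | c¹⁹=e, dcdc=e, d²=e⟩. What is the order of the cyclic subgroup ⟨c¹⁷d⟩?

|⟨c¹⁷d⟩| equals the order of c¹⁷d. Compute successive powers until reaching e:
  (c¹⁷d)¹ = c¹⁷d, (c¹⁷d)² = e.
The smallest positive k with (c¹⁷d)ᵏ = e is 2, so |⟨c¹⁷d⟩| = 2.

Answer: 2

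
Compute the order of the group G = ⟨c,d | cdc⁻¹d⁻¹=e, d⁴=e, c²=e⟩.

Enumerate words in the generators, reducing via the relations: the distinct elements are
  {c, d, e, cd, d², d³, cd², cd³}.
No further products give new elements, so |G| = 8.

Answer: 8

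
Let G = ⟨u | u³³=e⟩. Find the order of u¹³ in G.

Compute successive powers until reaching e:
  (u¹³)¹ = u¹³, (u¹³)² = u²⁶, (u¹³)³ = u⁶, (u¹³)⁴ = u¹⁹, (u¹³)⁵ = u³², (u¹³)⁶ = u¹², (u¹³)⁷ = u²⁵, (u¹³)⁸ = u⁵, (u¹³)⁹ = u¹⁸, (u¹³)¹⁰ = u³¹, (u¹³)¹¹ = u¹¹, (u¹³)¹² = u²⁴, (u¹³)¹³ = u⁴, (u¹³)¹⁴ = u¹⁷, (u¹³)¹⁵ = u³⁰, (u¹³)¹⁶ = u¹⁰, (u¹³)¹⁷ = u²³, (u¹³)¹⁸ = u³, (u¹³)¹⁹ = u¹⁶, (u¹³)²⁰ = u²⁹, (u¹³)²¹ = u⁹, (u¹³)²² = u²², (u¹³)²³ = u², (u¹³)²⁴ = u¹⁵, (u¹³)²⁵ = u²⁸, (u¹³)²⁶ = u⁸, (u¹³)²⁷ = u²¹, (u¹³)²⁸ = u, (u¹³)²⁹ = u¹⁴, (u¹³)³⁰ = u²⁷, (u¹³)³¹ = u⁷, (u¹³)³² = u²⁰, (u¹³)³³ = e.
The smallest positive k with (u¹³)ᵏ = e is 33.

Answer: 33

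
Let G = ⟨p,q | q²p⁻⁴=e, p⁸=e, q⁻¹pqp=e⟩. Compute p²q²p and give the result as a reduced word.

Multiply left to right, reducing at each step:
  (p²) · q² = p⁶
  (p⁶) · p = p⁷

Answer: p⁷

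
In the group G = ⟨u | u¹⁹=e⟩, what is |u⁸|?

Compute successive powers until reaching e:
  (u⁸)¹ = u⁸, (u⁸)² = u¹⁶, (u⁸)³ = u⁵, (u⁸)⁴ = u¹³, (u⁸)⁵ = u², (u⁸)⁶ = u¹⁰, (u⁸)⁷ = u¹⁸, (u⁸)⁸ = u⁷, (u⁸)⁹ = u¹⁵, (u⁸)¹⁰ = u⁴, (u⁸)¹¹ = u¹², (u⁸)¹² = u, (u⁸)¹³ = u⁹, (u⁸)¹⁴ = u¹⁷, (u⁸)¹⁵ = u⁶, (u⁸)¹⁶ = u¹⁴, (u⁸)¹⁷ = u³, (u⁸)¹⁸ = u¹¹, (u⁸)¹⁹ = e.
The smallest positive k with (u⁸)ᵏ = e is 19.

Answer: 19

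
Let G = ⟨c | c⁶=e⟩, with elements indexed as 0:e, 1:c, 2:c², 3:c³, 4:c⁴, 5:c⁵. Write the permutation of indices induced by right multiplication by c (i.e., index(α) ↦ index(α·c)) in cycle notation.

(0 1 2 3 4 5)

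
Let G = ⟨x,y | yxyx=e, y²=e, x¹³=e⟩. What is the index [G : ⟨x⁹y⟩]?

First find ord(x⁹y) by computing successive powers:
  (x⁹y)¹ = x⁹y, (x⁹y)² = e.
So |⟨x⁹y⟩| = ord(x⁹y) = 2. With |G| = 26, by Lagrange [G : ⟨x⁹y⟩] = 26/2 = 13.

Answer: 13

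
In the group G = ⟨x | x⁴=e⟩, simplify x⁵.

Compute successive powers of x, reducing at each step:
  x²: x · x = x²
  x³: (x²) · x = x³
  x⁴: (x³) · x = e
  x⁵: e · x = x

Answer: x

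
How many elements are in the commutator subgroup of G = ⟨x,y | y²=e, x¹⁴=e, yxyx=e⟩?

G' = [G, G] is generated by all commutators. The generator-pair commutators are: [x, y] = x².
The subgroup they normally generate is {e, x², x⁴, x⁶, x⁸, x¹⁰, x¹²}, of order 7.
Check: |G/G'| = 28/7 = 4 is the order of the abelianisation.

Answer: 7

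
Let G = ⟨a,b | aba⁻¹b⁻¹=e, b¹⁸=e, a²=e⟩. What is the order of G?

Enumerate words in the generators, reducing via the relations: the distinct elements are
  {a, b, e, ab, b², b³, b⁴, b⁵, b⁶, b⁷, b⁸, b⁹, ab², ab³, ab⁴, ab⁵, ab⁶, ab⁷, ab⁸, ab⁹, b¹², b¹³, b¹¹, b¹⁰, b¹⁴, b¹⁵, b¹⁶, b¹⁷, ab¹², ab¹³, ab¹¹, ab¹⁰, ab¹⁴, ab¹⁵, ab¹⁶, ab¹⁷}.
No further products give new elements, so |G| = 36.

Answer: 36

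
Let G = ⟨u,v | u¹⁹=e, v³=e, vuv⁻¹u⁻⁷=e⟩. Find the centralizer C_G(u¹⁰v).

⟨u¹⁰v⟩ ⊆ C_G(u¹⁰v) since powers of u¹⁰v commute with u¹⁰v; so |C_G(u¹⁰v)| ≥ |⟨u¹⁰v⟩| = 3.
By orbit–stabilizer, |C_G(u¹⁰v)| = |G| / |conj. class of u¹⁰v| = 57 / 19 = 3.
The 3 elements commuting with u¹⁰v are {e, u¹⁰v, u⁴v²}.

Answer: {e, u¹⁰v, u⁴v²}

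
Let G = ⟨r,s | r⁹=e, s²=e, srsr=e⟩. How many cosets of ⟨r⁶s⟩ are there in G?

First find ord(r⁶s) by computing successive powers:
  (r⁶s)¹ = r⁶s, (r⁶s)² = e.
So |⟨r⁶s⟩| = ord(r⁶s) = 2. With |G| = 18, by Lagrange [G : ⟨r⁶s⟩] = 18/2 = 9.

Answer: 9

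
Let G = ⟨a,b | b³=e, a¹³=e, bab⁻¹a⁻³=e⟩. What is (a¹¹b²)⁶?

Compute successive powers of (a¹¹b²), reducing at each step:
  (a¹¹b²)²: (a¹¹b²) · a¹¹ = a⁶b²;   (a⁶b²) · b² = a⁶b
  (a¹¹b²)³: (a⁶b) · a¹¹ = b;   b · b² = e
  (a¹¹b²)⁴: e · a¹¹ = a¹¹;   (a¹¹) · b² = a¹¹b²
  (a¹¹b²)⁵: (a¹¹b²) · a¹¹ = a⁶b²;   (a⁶b²) · b² = a⁶b
  (a¹¹b²)⁶: (a⁶b) · a¹¹ = b;   b · b² = e

Answer: e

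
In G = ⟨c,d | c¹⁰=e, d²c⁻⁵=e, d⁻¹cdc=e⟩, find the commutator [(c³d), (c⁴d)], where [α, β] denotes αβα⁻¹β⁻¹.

[(c³d), (c⁴d)] = (c³d)·(c⁴d)·(c³d)⁻¹·(c⁴d)⁻¹.
  (c³d) · (c⁴d) = c⁴
  (c⁴) · (c³d⁻¹) = c²d
  (c²d) · (c⁴d⁻¹) = c⁸

Answer: c⁸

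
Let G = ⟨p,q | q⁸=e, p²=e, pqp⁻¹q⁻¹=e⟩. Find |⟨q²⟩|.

|⟨q²⟩| equals the order of q². Compute successive powers until reaching e:
  (q²)¹ = q², (q²)² = q⁴, (q²)³ = q⁶, (q²)⁴ = e.
The smallest positive k with (q²)ᵏ = e is 4, so |⟨q²⟩| = 4.

Answer: 4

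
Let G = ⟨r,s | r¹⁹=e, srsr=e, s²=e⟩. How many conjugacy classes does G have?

The conjugacy classes (representative and size) are:
  [e] (size 1), [r¹⁸] (size 2), [r²] (size 2), [r¹⁶] (size 2), [r⁴] (size 2), [r¹⁴] (size 2), [r¹³] (size 2), [r¹²] (size 2), [r⁸] (size 2), [r⁹] (size 2), [s] (size 19).
Class equation: 1 + 2 + 2 + 2 + 2 + 2 + 2 + 2 + 2 + 2 + 19 = 38 = |G|. So G has 11 conjugacy classes.

Answer: 11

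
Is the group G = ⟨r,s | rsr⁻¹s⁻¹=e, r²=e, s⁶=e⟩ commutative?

Each pair of generators commutes: r·s = rs = s·r. Since the generators pairwise commute, every element of G commutes with every other, so G is abelian.

Answer: Yes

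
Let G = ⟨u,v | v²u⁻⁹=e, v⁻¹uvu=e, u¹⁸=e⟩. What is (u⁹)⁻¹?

The order of (u⁹) is 2 (smallest k with (u⁹)ᵏ = e), so (u⁹)⁻¹ = (u⁹)¹ = u⁹.
Check: (u⁹) · (u⁹) → (u⁹) · u⁹ = e, giving e as required.

Answer: u⁹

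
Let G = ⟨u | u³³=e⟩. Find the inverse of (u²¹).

The order of (u²¹) is 11 (smallest k with (u²¹)ᵏ = e), so (u²¹)⁻¹ = (u²¹)¹⁰ = u¹².
Check: (u²¹) · (u¹²) → (u²¹) · u¹² = e, giving e as required.

Answer: u¹²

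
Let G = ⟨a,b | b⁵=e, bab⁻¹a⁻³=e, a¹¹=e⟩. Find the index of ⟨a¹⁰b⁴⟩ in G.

First find ord(a¹⁰b⁴) by computing successive powers:
  (a¹⁰b⁴)¹ = a¹⁰b⁴, (a¹⁰b⁴)² = a⁶b³, (a¹⁰b⁴)³ = ab², (a¹⁰b⁴)⁴ = a³b, (a¹⁰b⁴)⁵ = e.
So |⟨a¹⁰b⁴⟩| = ord(a¹⁰b⁴) = 5. With |G| = 55, by Lagrange [G : ⟨a¹⁰b⁴⟩] = 55/5 = 11.

Answer: 11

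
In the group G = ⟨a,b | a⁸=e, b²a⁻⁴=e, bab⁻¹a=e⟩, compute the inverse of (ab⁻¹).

The order of (ab⁻¹) is 4 (smallest k with (ab⁻¹)ᵏ = e), so (ab⁻¹)⁻¹ = (ab⁻¹)³ = ab.
Check: (ab⁻¹) · (ab) → (ab⁻¹) · a = b⁻¹;   (b⁻¹) · b = e, giving e as required.

Answer: ab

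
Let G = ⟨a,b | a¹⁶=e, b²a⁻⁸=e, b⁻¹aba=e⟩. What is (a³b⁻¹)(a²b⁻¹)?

Compute (a³b⁻¹) · (a²b⁻¹) by multiplying left to right and reducing via the relations at each step:
  (a³b⁻¹) · a² = ab⁻¹
  (ab⁻¹) · b⁻¹ = a⁹

Answer: a⁹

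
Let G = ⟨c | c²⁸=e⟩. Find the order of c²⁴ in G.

Compute successive powers until reaching e:
  (c²⁴)¹ = c²⁴, (c²⁴)² = c²⁰, (c²⁴)³ = c¹⁶, (c²⁴)⁴ = c¹², (c²⁴)⁵ = c⁸, (c²⁴)⁶ = c⁴, (c²⁴)⁷ = e.
The smallest positive k with (c²⁴)ᵏ = e is 7.

Answer: 7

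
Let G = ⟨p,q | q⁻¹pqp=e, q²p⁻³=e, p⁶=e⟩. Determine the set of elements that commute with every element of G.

An element z ∈ Z(G) iff z commutes with every generator.
For example p³ is central: (p³)·p = p⁴ = p·(p³); (p³)·q = q⁻¹ = q·(p³).
Whereas p ∉ Z(G) since p·q = pq ≠ p²q⁻¹ = q·p.
Checking each of the 12 elements this way gives Z(G) = {e, p³}, of order 2.

Answer: {e, p³}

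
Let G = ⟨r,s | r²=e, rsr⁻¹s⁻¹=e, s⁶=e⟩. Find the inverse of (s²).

The order of (s²) is 3 (smallest k with (s²)ᵏ = e), so (s²)⁻¹ = (s²)² = s⁴.
Check: (s²) · (s⁴) → (s²) · s⁴ = e, giving e as required.

Answer: s⁴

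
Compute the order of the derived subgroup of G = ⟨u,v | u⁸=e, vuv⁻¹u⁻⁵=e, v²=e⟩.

G' = [G, G] is generated by all commutators. The generator-pair commutators are: [u, v] = u⁴.
The subgroup they normally generate is {e, u⁴}, of order 2.
Check: |G/G'| = 16/2 = 8 is the order of the abelianisation.

Answer: 2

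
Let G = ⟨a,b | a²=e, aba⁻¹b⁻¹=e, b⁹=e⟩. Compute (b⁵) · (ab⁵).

Compute (b⁵) · (ab⁵) by multiplying left to right and reducing via the relations at each step:
  (b⁵) · a = ab⁵
  (ab⁵) · b⁵ = ab

Answer: ab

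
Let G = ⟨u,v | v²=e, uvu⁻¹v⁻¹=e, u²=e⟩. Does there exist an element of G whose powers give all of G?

|G| = 4, but the maximum element order in G is 2 < 4. No single element generates all of G, so G is not cyclic.

Answer: No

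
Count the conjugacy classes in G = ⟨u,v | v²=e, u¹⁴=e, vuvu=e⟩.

The conjugacy classes (representative and size) are:
  [e] (size 1), [u¹³] (size 2), [u²] (size 2), [u³] (size 2), [u¹⁰] (size 2), [u⁵] (size 2), [u⁸] (size 2), [u⁷] (size 1), [u⁶v] (size 7), [u⁹v] (size 7).
Class equation: 1 + 2 + 2 + 2 + 2 + 2 + 2 + 1 + 7 + 7 = 28 = |G|. So G has 10 conjugacy classes.

Answer: 10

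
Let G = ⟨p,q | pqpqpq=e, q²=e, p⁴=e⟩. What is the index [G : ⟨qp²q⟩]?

First find ord(qp²q) by computing successive powers:
  (qp²q)¹ = qp²q, (qp²q)² = e.
So |⟨qp²q⟩| = ord(qp²q) = 2. With |G| = 24, by Lagrange [G : ⟨qp²q⟩] = 24/2 = 12.

Answer: 12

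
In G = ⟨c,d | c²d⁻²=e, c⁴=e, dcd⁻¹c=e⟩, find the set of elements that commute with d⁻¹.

⟨d⁻¹⟩ ⊆ C_G(d⁻¹) since powers of d⁻¹ commute with d⁻¹; so |C_G(d⁻¹)| ≥ |⟨d⁻¹⟩| = 4.
By orbit–stabilizer, |C_G(d⁻¹)| = |G| / |conj. class of d⁻¹| = 8 / 2 = 4.
The 4 elements commuting with d⁻¹ are {e, c², d, d⁻¹}.

Answer: {e, c², d, d⁻¹}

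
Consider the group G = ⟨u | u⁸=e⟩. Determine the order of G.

G is generated by a single element, so G is cyclic. The relator gives u⁸ = e and no smaller power is forced to be e, so the 8 powers {e, u, u², u³, u⁴, u⁵, u⁶, u⁷} are distinct. Hence |G| = 8.

Answer: 8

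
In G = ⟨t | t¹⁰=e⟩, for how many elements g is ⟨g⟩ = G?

G is cyclic of order 10. An element generates G iff its order is 10, and a cyclic group of order 10 has exactly φ(10) = 4 such elements.

Answer: 4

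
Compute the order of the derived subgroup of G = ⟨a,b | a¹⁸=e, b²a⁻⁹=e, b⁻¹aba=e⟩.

G' = [G, G] is generated by all commutators. The generator-pair commutators are: [a, b] = a².
The subgroup they normally generate is {e, a², a⁴, a⁶, a⁸, a¹⁰, a¹², a¹⁴, a¹⁶}, of order 9.
Check: |G/G'| = 36/9 = 4 is the order of the abelianisation.

Answer: 9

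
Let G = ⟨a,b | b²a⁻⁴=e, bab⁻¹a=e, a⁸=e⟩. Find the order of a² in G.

Compute successive powers until reaching e:
  (a²)¹ = a², (a²)² = a⁴, (a²)³ = a⁶, (a²)⁴ = e.
The smallest positive k with (a²)ᵏ = e is 4.

Answer: 4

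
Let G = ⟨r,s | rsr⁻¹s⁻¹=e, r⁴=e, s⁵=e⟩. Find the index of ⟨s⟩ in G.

First find ord(s) by computing successive powers:
  s¹ = s, s² = s², s³ = s³, s⁴ = s⁴, s⁵ = e.
So |⟨s⟩| = ord(s) = 5. With |G| = 20, by Lagrange [G : ⟨s⟩] = 20/5 = 4.

Answer: 4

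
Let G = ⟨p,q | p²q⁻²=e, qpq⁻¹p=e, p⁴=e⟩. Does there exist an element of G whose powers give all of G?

Every cyclic group is abelian. But p·q = pq while q·p = pq⁻¹, so p·q ≠ q·p and G is not abelian. Hence G is not cyclic.

Answer: No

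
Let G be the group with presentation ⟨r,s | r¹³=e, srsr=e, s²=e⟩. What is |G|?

Enumerate words in the generators, reducing via the relations: the distinct elements are
  {e, r, s, rs, r², r³, r⁴, r⁵, r⁶, r⁷, r⁸, r⁹, r²s, r³s, r¹², r¹¹, r¹⁰, r⁴s, r⁵s, r⁶s, r⁷s, r⁸s, r⁹s, r¹²s, r¹¹s, r¹⁰s}.
No further products give new elements, so |G| = 26.

Answer: 26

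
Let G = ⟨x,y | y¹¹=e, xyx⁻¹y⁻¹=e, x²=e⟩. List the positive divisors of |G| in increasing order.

|G| = 22 = 2 · 11. By Lagrange's theorem the order of any subgroup divides 22; the divisors of 22 are 1, 2, 11, 22.

Answer: 1, 2, 11, 22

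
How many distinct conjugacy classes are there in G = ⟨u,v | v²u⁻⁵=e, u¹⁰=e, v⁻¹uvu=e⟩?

The conjugacy classes (representative and size) are:
  [e] (size 1), [u] (size 2), [u⁸] (size 2), [u⁷] (size 2), [u⁴] (size 2), [u⁵] (size 1), [u⁴v] (size 5), [u²v⁻¹] (size 5).
Class equation: 1 + 2 + 2 + 2 + 2 + 1 + 5 + 5 = 20 = |G|. So G has 8 conjugacy classes.

Answer: 8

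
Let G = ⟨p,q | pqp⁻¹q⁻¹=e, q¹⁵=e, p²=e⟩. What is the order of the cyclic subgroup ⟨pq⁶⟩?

|⟨pq⁶⟩| equals the order of pq⁶. Compute successive powers until reaching e:
  (pq⁶)¹ = pq⁶, (pq⁶)² = q¹², (pq⁶)³ = pq³, (pq⁶)⁴ = q⁹, (pq⁶)⁵ = p, (pq⁶)⁶ = q⁶, (pq⁶)⁷ = pq¹², (pq⁶)⁸ = q³, (pq⁶)⁹ = pq⁹, (pq⁶)¹⁰ = e.
The smallest positive k with (pq⁶)ᵏ = e is 10, so |⟨pq⁶⟩| = 10.

Answer: 10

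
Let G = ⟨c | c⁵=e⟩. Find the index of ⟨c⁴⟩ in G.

First find ord(c⁴) by computing successive powers:
  (c⁴)¹ = c⁴, (c⁴)² = c³, (c⁴)³ = c², (c⁴)⁴ = c, (c⁴)⁵ = e.
So |⟨c⁴⟩| = ord(c⁴) = 5. With |G| = 5, by Lagrange [G : ⟨c⁴⟩] = 5/5 = 1.

Answer: 1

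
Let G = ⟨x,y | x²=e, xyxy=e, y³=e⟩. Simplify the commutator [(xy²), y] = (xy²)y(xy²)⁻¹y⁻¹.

[(xy²), y] = (xy²)·y·(xy²)⁻¹·y⁻¹.
  (xy²) · y = x
  x · (xy²) = y²
  (y²) · (y²) = y

Answer: y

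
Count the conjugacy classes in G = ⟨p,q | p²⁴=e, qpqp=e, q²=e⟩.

The conjugacy classes (representative and size) are:
  [e] (size 1), [p²³] (size 2), [p²] (size 2), [p³] (size 2), [p²⁰] (size 2), [p¹⁹] (size 2), [p⁶] (size 2), [p⁷] (size 2), [p⁸] (size 2), [p⁹] (size 2), [p¹⁴] (size 2), [p¹¹] (size 2), [p¹²] (size 1), [p⁴q] (size 12), [p⁵q] (size 12).
Class equation: 1 + 2 + 2 + 2 + 2 + 2 + 2 + 2 + 2 + 2 + 2 + 2 + 1 + 12 + 12 = 48 = |G|. So G has 15 conjugacy classes.

Answer: 15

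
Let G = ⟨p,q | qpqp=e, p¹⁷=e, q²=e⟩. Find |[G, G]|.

G' = [G, G] is generated by all commutators. The generator-pair commutators are: [p, q] = p².
The subgroup they normally generate is {e, p, p², p³, p⁴, p⁵, p⁶, p⁷, p⁸, p⁹, p¹⁰, p¹¹, p¹², p¹³, p¹⁴, p¹⁵, p¹⁶}, of order 17.
Check: |G/G'| = 34/17 = 2 is the order of the abelianisation.

Answer: 17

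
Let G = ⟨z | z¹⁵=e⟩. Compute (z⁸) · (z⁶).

Compute (z⁸) · (z⁶) by multiplying left to right and reducing via the relations at each step:
  (z⁸) · z⁶ = z¹⁴

Answer: z¹⁴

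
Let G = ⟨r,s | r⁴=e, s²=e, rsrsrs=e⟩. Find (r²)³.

Compute successive powers of (r²), reducing at each step:
  (r²)²: (r²) · r² = e
  (r²)³: e · r² = r²

Answer: r²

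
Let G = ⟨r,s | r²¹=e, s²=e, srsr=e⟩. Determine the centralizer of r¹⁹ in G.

⟨r¹⁹⟩ ⊆ C_G(r¹⁹) since powers of r¹⁹ commute with r¹⁹; so |C_G(r¹⁹)| ≥ |⟨r¹⁹⟩| = 21.
By orbit–stabilizer, |C_G(r¹⁹)| = |G| / |conj. class of r¹⁹| = 42 / 2 = 21.
The 21 elements commuting with r¹⁹ are {e, r, r², r³, r⁴, r⁵, r⁶, r⁷, r⁸, r⁹, r¹⁰, r¹¹, r¹², r¹³, r¹⁴, r¹⁵, r¹⁶, r¹⁷, r¹⁸, r¹⁹, r²⁰}.

Answer: {e, r, r², r³, r⁴, r⁵, r⁶, r⁷, r⁸, r⁹, r¹⁰, r¹¹, r¹², r¹³, r¹⁴, r¹⁵, r¹⁶, r¹⁷, r¹⁸, r¹⁹, r²⁰}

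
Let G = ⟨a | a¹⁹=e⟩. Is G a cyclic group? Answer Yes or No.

|G| = 19. The element a has order 19 (its powers give 19 distinct elements), so ⟨a⟩ = G and G is cyclic.

Answer: Yes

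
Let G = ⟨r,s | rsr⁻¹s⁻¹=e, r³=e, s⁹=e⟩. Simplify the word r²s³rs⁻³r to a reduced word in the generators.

Multiply left to right, reducing at each step:
  (r²) · s³ = r²s³
  (r²s³) · r = s³
  (s³) · s⁻³ = e
  e · r = r

Answer: r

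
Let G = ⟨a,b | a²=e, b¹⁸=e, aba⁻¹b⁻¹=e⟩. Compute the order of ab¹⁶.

Compute successive powers until reaching e:
  (ab¹⁶)¹ = ab¹⁶, (ab¹⁶)² = b¹⁴, (ab¹⁶)³ = ab¹², (ab¹⁶)⁴ = b¹⁰, (ab¹⁶)⁵ = ab⁸, (ab¹⁶)⁶ = b⁶, (ab¹⁶)⁷ = ab⁴, (ab¹⁶)⁸ = b², (ab¹⁶)⁹ = a, (ab¹⁶)¹⁰ = b¹⁶, (ab¹⁶)¹¹ = ab¹⁴, (ab¹⁶)¹² = b¹², (ab¹⁶)¹³ = ab¹⁰, (ab¹⁶)¹⁴ = b⁸, (ab¹⁶)¹⁵ = ab⁶, (ab¹⁶)¹⁶ = b⁴, (ab¹⁶)¹⁷ = ab², (ab¹⁶)¹⁸ = e.
The smallest positive k with (ab¹⁶)ᵏ = e is 18.

Answer: 18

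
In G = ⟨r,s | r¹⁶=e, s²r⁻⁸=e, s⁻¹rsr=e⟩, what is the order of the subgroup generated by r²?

|⟨r²⟩| equals the order of r². Compute successive powers until reaching e:
  (r²)¹ = r², (r²)² = r⁴, (r²)³ = r⁶, (r²)⁴ = r⁸, (r²)⁵ = r¹⁰, (r²)⁶ = r¹², (r²)⁷ = r¹⁴, (r²)⁸ = e.
The smallest positive k with (r²)ᵏ = e is 8, so |⟨r²⟩| = 8.

Answer: 8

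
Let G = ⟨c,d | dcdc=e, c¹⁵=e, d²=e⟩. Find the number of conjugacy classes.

The conjugacy classes (representative and size) are:
  [e] (size 1), [c¹⁴] (size 2), [c²] (size 2), [c³] (size 2), [c⁴] (size 2), [c¹⁰] (size 2), [c⁹] (size 2), [c⁷] (size 2), [c¹³d] (size 15).
Class equation: 1 + 2 + 2 + 2 + 2 + 2 + 2 + 2 + 15 = 30 = |G|. So G has 9 conjugacy classes.

Answer: 9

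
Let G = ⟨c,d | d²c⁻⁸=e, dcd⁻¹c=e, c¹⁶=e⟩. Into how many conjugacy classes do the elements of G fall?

The conjugacy classes (representative and size) are:
  [e] (size 1), [c] (size 2), [c¹⁴] (size 2), [c¹³] (size 2), [c¹²] (size 2), [c⁵] (size 2), [c¹⁰] (size 2), [c⁷] (size 2), [c⁸] (size 1), [d⁻¹] (size 8), [c⁷d⁻¹] (size 8).
Class equation: 1 + 2 + 2 + 2 + 2 + 2 + 2 + 2 + 1 + 8 + 8 = 32 = |G|. So G has 11 conjugacy classes.

Answer: 11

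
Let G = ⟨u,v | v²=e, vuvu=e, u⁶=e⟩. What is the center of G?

An element z ∈ Z(G) iff z commutes with every generator.
For example u³ is central: (u³)·u = u⁴ = u·(u³); (u³)·v = u³v = v·(u³).
Whereas u ∉ Z(G) since u·v = uv ≠ u⁵v = v·u.
Checking each of the 12 elements this way gives Z(G) = {e, u³}, of order 2.

Answer: {e, u³}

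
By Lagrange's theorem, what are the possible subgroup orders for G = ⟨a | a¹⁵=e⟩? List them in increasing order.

|G| = 15 = 3 · 5. By Lagrange's theorem the order of any subgroup divides 15; the divisors of 15 are 1, 3, 5, 15.

Answer: 1, 3, 5, 15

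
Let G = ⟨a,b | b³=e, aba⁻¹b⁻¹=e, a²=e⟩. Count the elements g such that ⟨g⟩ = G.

G is cyclic of order 6. An element generates G iff its order is 6, and a cyclic group of order 6 has exactly φ(6) = 2 such elements.

Answer: 2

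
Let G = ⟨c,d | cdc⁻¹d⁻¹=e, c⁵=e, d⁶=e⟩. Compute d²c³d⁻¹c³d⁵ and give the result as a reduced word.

Multiply left to right, reducing at each step:
  (d²) · c³ = c³d²
  (c³d²) · d⁻¹ = c³d
  (c³d) · c³ = cd
  (cd) · d⁵ = c

Answer: c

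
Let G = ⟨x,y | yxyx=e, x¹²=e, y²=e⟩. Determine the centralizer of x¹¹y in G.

⟨x¹¹y⟩ ⊆ C_G(x¹¹y) since powers of x¹¹y commute with x¹¹y; so |C_G(x¹¹y)| ≥ |⟨x¹¹y⟩| = 2.
By orbit–stabilizer, |C_G(x¹¹y)| = |G| / |conj. class of x¹¹y| = 24 / 6 = 4.
The 4 elements commuting with x¹¹y are {e, x⁶, x¹¹y, x⁵y}.

Answer: {e, x⁶, x¹¹y, x⁵y}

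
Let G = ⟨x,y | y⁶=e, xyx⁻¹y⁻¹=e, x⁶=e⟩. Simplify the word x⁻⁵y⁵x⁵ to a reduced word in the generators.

Multiply left to right, reducing at each step:
  x · y⁵ = xy⁵
  (xy⁵) · x⁵ = y⁵

Answer: y⁵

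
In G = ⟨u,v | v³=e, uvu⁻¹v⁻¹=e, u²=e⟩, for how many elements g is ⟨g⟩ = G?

G is cyclic of order 6. An element generates G iff its order is 6, and a cyclic group of order 6 has exactly φ(6) = 2 such elements.

Answer: 2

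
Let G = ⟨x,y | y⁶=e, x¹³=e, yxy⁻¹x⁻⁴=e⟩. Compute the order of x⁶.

Compute successive powers until reaching e:
  (x⁶)¹ = x⁶, (x⁶)² = x¹², (x⁶)³ = x⁵, (x⁶)⁴ = x¹¹, (x⁶)⁵ = x⁴, (x⁶)⁶ = x¹⁰, (x⁶)⁷ = x³, (x⁶)⁸ = x⁹, (x⁶)⁹ = x², (x⁶)¹⁰ = x⁸, (x⁶)¹¹ = x, (x⁶)¹² = x⁷, (x⁶)¹³ = e.
The smallest positive k with (x⁶)ᵏ = e is 13.

Answer: 13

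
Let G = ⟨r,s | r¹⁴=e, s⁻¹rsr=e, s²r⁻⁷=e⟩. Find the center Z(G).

An element z ∈ Z(G) iff z commutes with every generator.
For example r⁷ is central: (r⁷)·r = r⁸ = r·(r⁷); (r⁷)·s = s⁻¹ = s·(r⁷).
Whereas r ∉ Z(G) since r·s = rs ≠ r⁶s⁻¹ = s·r.
Checking each of the 28 elements this way gives Z(G) = {e, r⁷}, of order 2.

Answer: {e, r⁷}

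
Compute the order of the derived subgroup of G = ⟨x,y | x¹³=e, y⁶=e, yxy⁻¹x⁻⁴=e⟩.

G' = [G, G] is generated by all commutators. The generator-pair commutators are: [x, y] = x¹⁰.
The subgroup they normally generate is {e, x, x², x³, x⁴, x⁵, x⁶, x⁷, x⁸, x⁹, x¹⁰, x¹¹, x¹²}, of order 13.
Check: |G/G'| = 78/13 = 6 is the order of the abelianisation.

Answer: 13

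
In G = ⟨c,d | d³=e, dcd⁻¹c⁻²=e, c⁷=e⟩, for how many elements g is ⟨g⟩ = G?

⟨g⟩ = G would require ord(g) = |G| = 21, but the maximum element order in G is 7 < 21. So G is not cyclic and no single element generates it: the count is 0.

Answer: 0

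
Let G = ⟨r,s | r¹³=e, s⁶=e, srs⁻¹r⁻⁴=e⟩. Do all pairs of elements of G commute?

r·s = rs but s·r = r⁴s, so r·s ≠ s·r and G is not abelian.

Answer: No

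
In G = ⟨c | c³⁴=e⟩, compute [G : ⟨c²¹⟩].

First find ord(c²¹) by computing successive powers:
  (c²¹)¹ = c²¹, (c²¹)² = c⁸, (c²¹)³ = c²⁹, (c²¹)⁴ = c¹⁶, (c²¹)⁵ = c³, (c²¹)⁶ = c²⁴, (c²¹)⁷ = c¹¹, (c²¹)⁸ = c³², (c²¹)⁹ = c¹⁹, (c²¹)¹⁰ = c⁶, (c²¹)¹¹ = c²⁷, (c²¹)¹² = c¹⁴, (c²¹)¹³ = c, (c²¹)¹⁴ = c²², (c²¹)¹⁵ = c⁹, (c²¹)¹⁶ = c³⁰, (c²¹)¹⁷ = c¹⁷, (c²¹)¹⁸ = c⁴, (c²¹)¹⁹ = c²⁵, (c²¹)²⁰ = c¹², (c²¹)²¹ = c³³, (c²¹)²² = c²⁰, (c²¹)²³ = c⁷, (c²¹)²⁴ = c²⁸, (c²¹)²⁵ = c¹⁵, (c²¹)²⁶ = c², (c²¹)²⁷ = c²³, (c²¹)²⁸ = c¹⁰, (c²¹)²⁹ = c³¹, (c²¹)³⁰ = c¹⁸, (c²¹)³¹ = c⁵, (c²¹)³² = c²⁶, (c²¹)³³ = c¹³, (c²¹)³⁴ = e.
So |⟨c²¹⟩| = ord(c²¹) = 34. With |G| = 34, by Lagrange [G : ⟨c²¹⟩] = 34/34 = 1.

Answer: 1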